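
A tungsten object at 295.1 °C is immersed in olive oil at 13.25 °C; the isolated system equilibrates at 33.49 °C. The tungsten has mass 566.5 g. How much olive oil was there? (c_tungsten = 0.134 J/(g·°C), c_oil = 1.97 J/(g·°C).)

Heat lost by the tungsten = heat gained by the oil:
566.5·0.134·(295.1 − 33.49) = m·1.97·(33.49 − 13.25)
39.87 m = 19859  ⇒  m ≈ 498.1 g

m ≈ 498 g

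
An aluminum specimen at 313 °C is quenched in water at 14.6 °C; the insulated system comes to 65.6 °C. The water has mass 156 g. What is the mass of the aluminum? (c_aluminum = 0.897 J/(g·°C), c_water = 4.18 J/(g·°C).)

|Q_aluminum| = |Q_water|:
m×0.897×(313 − 65.6) = 156×4.18×(65.6 − 14.6)
221.92 m = 33256  ⇒  m ≈ 149.9 g

m ≈ 150 g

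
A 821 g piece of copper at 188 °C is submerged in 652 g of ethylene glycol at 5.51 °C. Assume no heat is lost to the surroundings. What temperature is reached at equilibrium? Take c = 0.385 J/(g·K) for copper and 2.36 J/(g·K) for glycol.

|Q_copper| = |Q_glycol|:
821·0.385·(188 − T) = 652·2.36·(T − 5.51)
316.08(188 − T) = 1538.7(T − 5.51)
1854.8 T = 67902  ⇒  T ≈ 36.61 °C

T_f ≈ 36.6 °C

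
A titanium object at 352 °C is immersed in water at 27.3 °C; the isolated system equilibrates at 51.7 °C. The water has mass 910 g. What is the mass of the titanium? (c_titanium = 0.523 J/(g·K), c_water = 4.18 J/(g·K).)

Heat lost by the titanium = heat gained by the water:
m×0.523×(352 − 51.7) = 910×4.18×(51.7 − 27.3)
157.06 m = 92813  ⇒  m ≈ 590.9 g

m ≈ 591 g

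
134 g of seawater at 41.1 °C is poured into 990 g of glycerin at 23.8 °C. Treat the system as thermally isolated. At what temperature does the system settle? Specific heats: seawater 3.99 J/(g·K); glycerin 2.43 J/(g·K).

Heat lost by the seawater equals heat gained by the glycerin:
134·3.99·(41.1 − T) = 990·2.43·(T − 23.8)
534.66(41.1 − T) = 2405.7(T − 23.8)
2940.4 T = 79230  ⇒  T ≈ 26.95 °C

T_f ≈ 26.9 °C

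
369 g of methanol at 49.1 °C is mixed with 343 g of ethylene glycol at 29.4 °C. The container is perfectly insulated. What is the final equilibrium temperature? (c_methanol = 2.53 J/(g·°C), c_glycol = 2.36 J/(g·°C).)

T_f ≈ 40.0 °C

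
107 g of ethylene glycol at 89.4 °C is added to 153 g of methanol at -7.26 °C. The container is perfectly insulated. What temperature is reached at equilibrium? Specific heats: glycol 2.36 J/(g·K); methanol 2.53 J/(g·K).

Taking heat into each body as positive, Σ m c ΔT = 0:
107·2.36·(T − 89.4) + 153·2.53·(T − (-7.26)) = 0
252.52(T − 89.4) + 387.09(T − (-7.26)) = 0
(252.52 + 387.09) T = 252.52·89.4 + 387.09·(-7.26)
T ≈ 30.90 °C

T_f ≈ 30.9 °C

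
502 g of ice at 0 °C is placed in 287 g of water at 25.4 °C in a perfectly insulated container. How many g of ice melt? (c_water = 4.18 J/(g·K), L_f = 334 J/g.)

Water can give up m c ΔT = 287·4.18·25.4 = 30471 J before reaching 0 °C.
To melt every bit of ice: 502·334 = 167668 J.
30471 J < 167668 J, so only part of the ice melts and the system sits at 0 °C.
Mass melted = 30471/334 ≈ 91.23 g.

m_melted ≈ 91.2 g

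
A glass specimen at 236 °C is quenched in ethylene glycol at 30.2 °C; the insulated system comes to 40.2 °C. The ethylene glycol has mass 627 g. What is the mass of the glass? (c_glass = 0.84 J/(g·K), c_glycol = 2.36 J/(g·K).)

m ≈ 90 g

Heat gained plus heat lost sum to zero:
m×0.84×(40.2 − 236) + 627×2.36×(40.2 − 30.2) = 0
-164.47 m = -14797
m = -14797/-164.47 ≈ 89.97 g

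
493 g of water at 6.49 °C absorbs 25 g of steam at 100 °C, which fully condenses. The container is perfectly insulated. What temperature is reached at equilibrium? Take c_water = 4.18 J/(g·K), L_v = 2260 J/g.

Energy conservation, ΣQ = 0:
latent heat released on condensation: 25·2260 = 56500; condensate cools 100→T: 25·4.18·(T − 100) = 104.5(T − 100); water warms: 493·4.18·(T − 6.49) = 2060.7(T − 6.49)
2165.2 T = 56500 + 10450 + 13374 = 80324
T ≈ 37.10 °C — below 100 °C, confirming all the steam condensed.

T_f ≈ 37.1 °C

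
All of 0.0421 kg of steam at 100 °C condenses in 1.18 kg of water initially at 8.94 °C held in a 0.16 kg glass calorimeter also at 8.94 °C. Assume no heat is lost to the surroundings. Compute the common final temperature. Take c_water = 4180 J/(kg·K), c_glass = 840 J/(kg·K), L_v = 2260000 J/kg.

T_f ≈ 30.1 °C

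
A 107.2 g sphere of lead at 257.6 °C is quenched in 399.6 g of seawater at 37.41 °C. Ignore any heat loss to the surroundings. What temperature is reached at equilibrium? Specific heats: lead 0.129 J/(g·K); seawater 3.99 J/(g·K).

T_f ≈ 39.3 °C

Conservation of energy gives ΣQ = 0:
107.2·0.129·(T − 257.6) + 399.6·3.99·(T − 37.41) = 0
13.83(T − 257.6) + 1594.4(T − 37.41) = 0
(13.83 + 1594.4) T = 13.83·257.6 + 1594.4·37.41
T = 63209/1608.2 ≈ 39.30 °C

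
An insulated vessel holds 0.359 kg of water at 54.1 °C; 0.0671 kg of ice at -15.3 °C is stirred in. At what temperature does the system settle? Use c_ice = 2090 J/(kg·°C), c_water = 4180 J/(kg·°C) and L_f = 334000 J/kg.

Heat gained plus heat lost sum to zero:
ice -15.3→0 °C: 0.0671×2090×15.3 = 2145.7; fusion: m_ice L_f = 0.0671×334000 = 22411; meltwater 0→T: 0.0671×4180×T = 280.48 T; water cools: 0.359×4180×(T − 54.1) = 1500.6(T − 54.1)
1781.1 T = 81184 − 24557 = 56626
T ≈ 31.79 °C (positive, so assuming full melt was valid).

T_f ≈ 31.8 °C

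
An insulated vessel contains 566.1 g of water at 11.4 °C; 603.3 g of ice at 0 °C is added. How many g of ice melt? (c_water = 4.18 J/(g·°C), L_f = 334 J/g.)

m_melted ≈ 80.8 g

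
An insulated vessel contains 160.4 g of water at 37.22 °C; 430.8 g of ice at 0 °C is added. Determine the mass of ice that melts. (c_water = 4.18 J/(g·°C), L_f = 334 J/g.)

Cooling the water to 0 °C releases 160.4·4.18·37.22 = 24955 J.
Melting all 430.8 g of ice would need 430.8·334 = 143887 J.
That's not enough to melt it all — equilibrium is at 0 °C with ice remaining.
m_melted·334 = 24955  ⇒  m_melted ≈ 74.72 g.

m_melted ≈ 74.7 g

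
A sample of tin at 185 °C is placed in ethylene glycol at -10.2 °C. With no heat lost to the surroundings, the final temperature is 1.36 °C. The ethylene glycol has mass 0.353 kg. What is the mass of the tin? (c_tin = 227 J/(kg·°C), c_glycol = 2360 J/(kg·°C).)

Heat gained plus heat lost sum to zero:
m·227·(1.36 − 185) + 0.353·2360·(1.36 − (-10.2)) = 0
-41686 m = -9630.4
m = -9630.4/-41686 ≈ 0.231 kg

m ≈ 0.231 kg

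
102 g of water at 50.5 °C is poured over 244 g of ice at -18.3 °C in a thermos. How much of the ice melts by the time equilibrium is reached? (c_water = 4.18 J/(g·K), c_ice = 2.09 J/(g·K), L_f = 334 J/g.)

m_melted ≈ 36.5 g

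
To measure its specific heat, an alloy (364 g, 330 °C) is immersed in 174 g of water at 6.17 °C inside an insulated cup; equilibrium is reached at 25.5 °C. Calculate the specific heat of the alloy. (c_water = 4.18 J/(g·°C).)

c ≈ 0.127 J/(g·°C)

Heat lost by the alloy = heat gained by the water:
364×c×(330 − 25.5) = 174×4.18×(25.5 − 6.17)
110838 c = 14059  ⇒  c ≈ 0.1268 J/(g·°C)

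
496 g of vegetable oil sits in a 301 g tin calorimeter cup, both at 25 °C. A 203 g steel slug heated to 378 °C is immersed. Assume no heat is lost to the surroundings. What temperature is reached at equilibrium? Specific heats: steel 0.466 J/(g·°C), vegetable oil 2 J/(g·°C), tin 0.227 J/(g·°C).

Let T be the final temperature. ΣQ_i = 0:
203×0.466×(T − 378) + 496×2×(T − 25) + 301×0.227×(T − 25) = 0
94.6(T − 378) + 992(T − 25) + 68.33(T − 25) = 0
1154.9 T = 62266
T = 62266 / 1154.9 = 53.9 °C

T_f ≈ 53.9 °C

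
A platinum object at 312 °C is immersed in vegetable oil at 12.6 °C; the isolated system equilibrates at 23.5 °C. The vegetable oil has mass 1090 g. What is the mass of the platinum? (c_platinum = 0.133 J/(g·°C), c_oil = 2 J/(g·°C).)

m ≈ 619 g

Taking heat into each body as positive, Σ m c ΔT = 0:
m·0.133·(23.5 − 312) + 1090·2·(23.5 − 12.6) = 0
-38.37 m = -23762
m = -23762/-38.37 ≈ 619.3 g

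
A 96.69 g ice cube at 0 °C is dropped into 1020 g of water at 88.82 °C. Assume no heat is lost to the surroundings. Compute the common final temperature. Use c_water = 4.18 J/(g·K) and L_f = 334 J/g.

Energy balance with sensible and latent terms:
melt ice: 96.69×334 = 32294
  warm the meltwater: 404.16 T
  water cools: 1020×4.18×(T − 88.82) = 4263.6(T − 88.82)
4667.8 T = 378693 − 32294 = 346398
T ≈ 74.21 °C — above 0 °C, consistent with complete melting.

T_f ≈ 74.2 °C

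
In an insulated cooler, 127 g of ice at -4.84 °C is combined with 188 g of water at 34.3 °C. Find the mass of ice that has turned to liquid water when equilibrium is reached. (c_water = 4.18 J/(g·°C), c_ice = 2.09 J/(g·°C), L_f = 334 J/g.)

m_melted ≈ 76.9 g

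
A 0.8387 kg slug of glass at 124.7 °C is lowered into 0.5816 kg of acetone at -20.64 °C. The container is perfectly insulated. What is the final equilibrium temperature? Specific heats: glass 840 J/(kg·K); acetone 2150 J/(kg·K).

T_f ≈ 31.7 °C

Heat lost by the glass equals heat gained by the acetone:
0.8387×840×(124.7 − T) = 0.5816×2150×(T − (-20.64))
704.51(124.7 − T) = 1250.4(T − (-20.64))
1954.9 T = 62043  ⇒  T ≈ 31.74 °C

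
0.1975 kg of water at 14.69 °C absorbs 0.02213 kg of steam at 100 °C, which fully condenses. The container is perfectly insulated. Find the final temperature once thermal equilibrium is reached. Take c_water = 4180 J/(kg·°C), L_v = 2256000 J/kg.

Energy balance with sensible and latent terms:
condense steam: −0.02213×2256000 = −49925
  condensate cools 100→T: 0.02213×4180×(T − 100) = 92.5(T − 100)
  water warms: 0.1975×4180×(T − 14.69) = 825.55(T − 14.69)
918.05 T = 49925 + 9250.3 + 12127 = 71303
T ≈ 77.67 °C (< 100 °C, so full condensation is consistent).

T_f ≈ 77.7 °C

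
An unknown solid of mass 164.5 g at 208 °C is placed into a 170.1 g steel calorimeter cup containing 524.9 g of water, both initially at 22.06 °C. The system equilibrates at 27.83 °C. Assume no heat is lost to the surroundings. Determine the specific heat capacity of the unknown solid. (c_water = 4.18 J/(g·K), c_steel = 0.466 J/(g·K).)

Net heat exchanged in the isolated system is zero:
164.5×c×(27.83 − 208) + 524.9×4.18×(27.83 − 22.06) + 170.1×0.466×(27.83 − 22.06) = 0
-29638 c = -13117
c = -13117/-29638 ≈ 0.4426 J/(g·K)

c ≈ 0.443 J/(g·K)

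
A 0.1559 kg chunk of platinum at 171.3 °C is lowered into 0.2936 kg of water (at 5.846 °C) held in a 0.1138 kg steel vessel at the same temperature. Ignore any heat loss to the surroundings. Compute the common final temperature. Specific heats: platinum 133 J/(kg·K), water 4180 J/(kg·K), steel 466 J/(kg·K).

T_f ≈ 8.5 °C

Conservation of energy gives ΣQ = 0:
0.1559·133·(T − 171.3) + 0.2936·4180·(T − 5.846) + 0.1138·466·(T − 5.846) = 0
1301 T = 11036
T = 11036 / 1301 = 8.48 °C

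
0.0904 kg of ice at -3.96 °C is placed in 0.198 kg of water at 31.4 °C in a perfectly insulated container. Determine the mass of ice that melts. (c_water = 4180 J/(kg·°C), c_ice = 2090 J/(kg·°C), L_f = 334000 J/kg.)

m_melted ≈ 0.0756 kg

Heat available from the water dropping to 0 °C: 0.198·4180·31.4 = 25988 J.
Warming the ice to 0 °C takes 0.0904·2090·3.96 = 748.19 J, leaving 25240 J for melting.
Fully melting the ice requires m_ice L_f = 0.0904·334000 = 30194 J.
Since 25240 < 30194 J, not all the ice melts; equilibrium is at 0 °C.
m_melt = 25240 / L_f = 0.07557 kg.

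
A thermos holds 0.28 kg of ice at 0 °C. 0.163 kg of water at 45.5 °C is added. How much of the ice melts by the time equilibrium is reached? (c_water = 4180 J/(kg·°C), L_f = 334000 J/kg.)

m_melted ≈ 0.0928 kg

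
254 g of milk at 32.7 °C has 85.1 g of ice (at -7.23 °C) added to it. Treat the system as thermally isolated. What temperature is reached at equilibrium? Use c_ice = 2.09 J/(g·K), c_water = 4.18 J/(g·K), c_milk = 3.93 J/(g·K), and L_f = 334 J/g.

T_f ≈ 2.2 °C

Let T be the final temperature. ΣQ_i = 0:
ice -7.23→0 °C: 85.1×2.09×7.23 = 1285.9; melt ice: 85.1×334 = 28423; meltwater 0→T: 85.1×4.18×T = 355.72 T; milk: 998.22(T − 32.7)
1353.9 T = 32642 − 29709 = 2932.5
T ≈ 2.17 °C — above 0 °C, consistent with complete melting.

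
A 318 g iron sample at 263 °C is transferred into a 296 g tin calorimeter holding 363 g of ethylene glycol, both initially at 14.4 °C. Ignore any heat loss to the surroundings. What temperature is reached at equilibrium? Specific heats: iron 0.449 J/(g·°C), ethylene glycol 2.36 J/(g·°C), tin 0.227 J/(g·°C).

T_f ≈ 47.7 °C

T_f is the heat-capacity-weighted average of the initial temperatures:
T_f = (142.78×263 + 856.68×14.4 + 67.19×14.4) / (142.78 + 856.68 + 67.19)
    = 50855 / 1066.7 ≈ 47.68 °C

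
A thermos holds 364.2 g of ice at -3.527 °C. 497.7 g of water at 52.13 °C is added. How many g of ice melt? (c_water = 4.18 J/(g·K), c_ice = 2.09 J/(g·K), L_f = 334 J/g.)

Cooling the water to 0 °C releases 497.7×4.18×52.13 = 108451 J.
Of that, 364.2×2.09×3.527 = 2684.7 J goes to bring the ice to 0 °C, leaving 105766 J.
Melting all 364.2 g of ice would need 364.2×334 = 121643 J.
That's not enough to melt it all — equilibrium is at 0 °C with ice remaining.
m_melted×334 = 105766  ⇒  m_melted ≈ 316.7 g.

m_melted ≈ 317 g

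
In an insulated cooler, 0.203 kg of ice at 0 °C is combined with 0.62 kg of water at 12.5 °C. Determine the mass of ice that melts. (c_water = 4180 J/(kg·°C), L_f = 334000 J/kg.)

m_melted ≈ 0.097 kg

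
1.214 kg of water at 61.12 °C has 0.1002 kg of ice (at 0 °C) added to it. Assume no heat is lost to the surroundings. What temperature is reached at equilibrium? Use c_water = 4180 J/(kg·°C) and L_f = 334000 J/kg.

Conservation of energy gives ΣQ = 0:
melt ice: 0.1002×334000 = 33467
  meltwater 0→T: 0.1002×4180×T = 418.84 T
  water cools: 1.214×4180×(T − 61.12) = 5074.5(T − 61.12)
5493.4 T = 310155 − 33467 = 276688
T ≈ 50.37 °C (positive, so assuming full melt was valid).

T_f ≈ 50.4 °C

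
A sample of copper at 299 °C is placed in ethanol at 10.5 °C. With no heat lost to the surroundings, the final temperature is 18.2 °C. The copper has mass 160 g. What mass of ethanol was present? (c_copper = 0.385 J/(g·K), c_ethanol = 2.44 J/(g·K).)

m ≈ 921 g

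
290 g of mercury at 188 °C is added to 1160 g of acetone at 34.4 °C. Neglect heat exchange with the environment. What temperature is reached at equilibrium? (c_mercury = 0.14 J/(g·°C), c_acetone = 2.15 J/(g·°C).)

T_f ≈ 36.9 °C

Let T be the final temperature. ΣQ_i = 0:
290×0.14×(T − 188) + 1160×2.15×(T − 34.4) = 0
40.6(T − 188) + 2494(T − 34.4) = 0
2534.6 T = 93426
T ≈ 36.86 °C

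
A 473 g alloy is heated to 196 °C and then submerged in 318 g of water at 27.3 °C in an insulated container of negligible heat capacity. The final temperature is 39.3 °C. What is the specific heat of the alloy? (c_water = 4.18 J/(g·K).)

m_s c (T_s − T_f) = m_water c_water (T_f − T_0):
473·c·(196 − 39.3) = 318·4.18·(39.3 − 27.3)
74119 c = 15951  ⇒  c ≈ 0.2152 J/(g·K)

c ≈ 0.215 J/(g·K)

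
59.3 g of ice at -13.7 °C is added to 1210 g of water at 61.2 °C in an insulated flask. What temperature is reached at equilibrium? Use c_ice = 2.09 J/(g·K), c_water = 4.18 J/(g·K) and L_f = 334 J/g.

Net heat exchanged in the isolated system is zero:
ice -13.7→0 °C: 59.3×2.09×13.7 = 1697.9
  fusion: m_ice L_f = 59.3×334 = 19806
  meltwater 0→T: 59.3×4.18×T = 247.87 T
  water cools: 1210×4.18×(T − 61.2) = 5057.8(T − 61.2)
5305.7 T = 309537 − 21504 = 288033
T ≈ 54.29 °C (positive, so assuming full melt was valid).

T_f ≈ 54.3 °C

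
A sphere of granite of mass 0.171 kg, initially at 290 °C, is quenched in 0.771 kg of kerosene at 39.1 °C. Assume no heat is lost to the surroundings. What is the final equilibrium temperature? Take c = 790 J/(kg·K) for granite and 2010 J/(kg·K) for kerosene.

T_f ≈ 59.2 °C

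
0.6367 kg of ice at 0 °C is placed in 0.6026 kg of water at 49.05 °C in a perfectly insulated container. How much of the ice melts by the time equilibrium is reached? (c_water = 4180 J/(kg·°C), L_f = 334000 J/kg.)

Heat available from the water dropping to 0 °C: 0.6026·4180·49.05 = 123550 J.
Fully melting the ice requires m_ice L_f = 0.6367·334000 = 212658 J.
Since 123550 < 212658 J, not all the ice melts; equilibrium is at 0 °C.
Mass melted = 123550/334000 ≈ 0.3699 kg.

m_melted ≈ 0.37 kg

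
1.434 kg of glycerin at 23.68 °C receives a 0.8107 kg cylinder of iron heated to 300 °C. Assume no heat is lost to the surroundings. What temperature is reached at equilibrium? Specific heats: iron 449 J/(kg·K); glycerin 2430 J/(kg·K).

T_f ≈ 49.8 °C

Taking heat into each body as positive, Σ m c ΔT = 0:
0.8107×449×(T − 300) + 1.434×2430×(T − 23.68) = 0
3848.6 T = 191717
T ≈ 49.81 °C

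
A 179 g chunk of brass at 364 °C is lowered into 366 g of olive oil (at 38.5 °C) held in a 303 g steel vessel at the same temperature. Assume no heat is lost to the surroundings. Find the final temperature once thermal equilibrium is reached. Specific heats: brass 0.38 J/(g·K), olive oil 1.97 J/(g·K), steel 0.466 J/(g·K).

T_f ≈ 62.3 °C

Heat gained plus heat lost sum to zero:
179·0.38·(T − 364) + 366·1.97·(T − 38.5) + 303·0.466·(T − 38.5) = 0
68.02(T − 364) + 721.02(T − 38.5) + 141.2(T − 38.5) = 0
930.24 T = 57955
T = 57955/930.24 ≈ 62.30 °C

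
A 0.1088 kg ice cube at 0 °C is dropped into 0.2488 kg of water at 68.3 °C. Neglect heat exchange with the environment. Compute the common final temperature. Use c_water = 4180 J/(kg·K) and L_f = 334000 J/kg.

Taking heat into each body as positive, Σ m c ΔT = 0:
melt ice: 0.1088×334000 = 36339; warm the meltwater: 454.78 T; water: 1040(T − 68.3)
1494.8 T = 71031 − 36339 = 34692
T ≈ 23.21 °C (positive, so assuming full melt was valid).

T_f ≈ 23.2 °C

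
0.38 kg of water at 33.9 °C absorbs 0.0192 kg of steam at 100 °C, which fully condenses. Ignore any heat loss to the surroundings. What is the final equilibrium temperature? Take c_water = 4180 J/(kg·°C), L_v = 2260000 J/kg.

Taking heat into each body as positive, Σ m c ΔT = 0:
condense steam: −0.0192·2260000 = −43392; condensate cools 100→T: 0.0192·4180·(T − 100) = 80.26(T − 100); original water: 1588.4(T − 33.9)
1668.7 T = 43392 + 8025.6 + 53847 = 105264
T ≈ 63.08 °C (< 100 °C, so full condensation is consistent).

T_f ≈ 63.1 °C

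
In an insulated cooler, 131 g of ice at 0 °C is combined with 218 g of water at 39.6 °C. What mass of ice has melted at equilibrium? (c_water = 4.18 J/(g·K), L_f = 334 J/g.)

Water can give up m c ΔT = 218×4.18×39.6 = 36085 J before reaching 0 °C.
Fully melting the ice requires m_ice L_f = 131×334 = 43754 J.
That's not enough to melt it all — equilibrium is at 0 °C with ice remaining.
m_melt = 36085 / L_f = 108 g.

m_melted ≈ 108 g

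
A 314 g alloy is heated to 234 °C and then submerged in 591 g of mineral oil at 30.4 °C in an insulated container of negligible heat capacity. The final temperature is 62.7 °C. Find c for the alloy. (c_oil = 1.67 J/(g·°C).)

c ≈ 0.593 J/(g·°C)

Let T be the final temperature. ΣQ_i = 0:
314×c×(62.7 − 234) + 591×1.67×(62.7 − 30.4) = 0
-53788 c = -31879
c = -31879/-53788 ≈ 0.5927 J/(g·°C)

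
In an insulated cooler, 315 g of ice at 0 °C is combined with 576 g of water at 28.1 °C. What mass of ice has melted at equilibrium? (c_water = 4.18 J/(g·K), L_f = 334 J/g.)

m_melted ≈ 203 g

Water can give up m c ΔT = 576×4.18×28.1 = 67656 J before reaching 0 °C.
Melting all 315 g of ice would need 315×334 = 105210 J.
67656 J < 105210 J, so only part of the ice melts and the system sits at 0 °C.
m_melt = 67656 / L_f = 202.6 g.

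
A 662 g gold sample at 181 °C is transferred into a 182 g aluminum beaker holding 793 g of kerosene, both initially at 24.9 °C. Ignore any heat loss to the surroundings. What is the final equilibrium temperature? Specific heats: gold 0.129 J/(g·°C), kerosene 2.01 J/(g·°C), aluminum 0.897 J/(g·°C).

T_f = Σ m_i c_i T_i / Σ m_i c_i:
T_f = (85.4*181 + 1593.9*24.9 + 163.25*24.9) / (85.4 + 1593.9 + 163.25)
    = 59211 / 1842.6 ≈ 32.13 °C

T_f ≈ 32.1 °C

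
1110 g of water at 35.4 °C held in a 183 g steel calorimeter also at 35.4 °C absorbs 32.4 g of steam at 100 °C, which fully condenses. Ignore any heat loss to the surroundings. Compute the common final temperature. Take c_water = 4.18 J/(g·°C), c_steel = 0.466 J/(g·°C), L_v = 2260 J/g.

T_f ≈ 52.3 °C

Energy conservation, ΣQ = 0:
condense steam: −32.4×2260 = −73224
  condensate cools 100→T: 32.4×4.18×(T − 100) = 135.43(T − 100)
  original water: 4639.8(T − 35.4)
  cup: 85.28(T − 35.4)
4860.5 T = 73224 + 13543 + 167268 = 254035
T ≈ 52.27 °C (< 100 °C, so full condensation is consistent).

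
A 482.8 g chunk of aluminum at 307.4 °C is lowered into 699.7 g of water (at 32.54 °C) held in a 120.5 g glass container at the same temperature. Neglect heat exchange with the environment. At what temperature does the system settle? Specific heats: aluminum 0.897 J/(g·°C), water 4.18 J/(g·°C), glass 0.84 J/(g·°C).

Let T be the final temperature. ΣQ_i = 0:
482.8·0.897·(T − 307.4) + 699.7·4.18·(T − 32.54) + 120.5·0.84·(T − 32.54) = 0
433.07(T − 307.4) + 2924.7(T − 32.54) + 101.22(T − 32.54) = 0
3459 T = 231591
T = 231591/3459 ≈ 66.95 °C

T_f ≈ 67.0 °C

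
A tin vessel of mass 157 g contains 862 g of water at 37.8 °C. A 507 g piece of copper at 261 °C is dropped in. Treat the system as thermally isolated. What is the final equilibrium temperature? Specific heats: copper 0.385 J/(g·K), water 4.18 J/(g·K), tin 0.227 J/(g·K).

Taking heat into each body as positive, Σ m c ΔT = 0:
507×0.385×(T − 261) + 862×4.18×(T − 37.8) + 157×0.227×(T − 37.8) = 0
3834 T = 188492
T ≈ 49.16 °C

T_f ≈ 49.2 °C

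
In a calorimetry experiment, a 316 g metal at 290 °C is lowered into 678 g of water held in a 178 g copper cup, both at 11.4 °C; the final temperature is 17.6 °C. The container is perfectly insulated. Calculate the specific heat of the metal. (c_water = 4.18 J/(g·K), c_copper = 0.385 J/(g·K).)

c ≈ 0.209 J/(g·K)

Taking heat into each body as positive, Σ m c ΔT = 0:
316·c·(17.6 − 290) + 678·4.18·(17.6 − 11.4) + 178·0.385·(17.6 − 11.4) = 0
-86078 c = -17996
c = -17996/-86078 ≈ 0.2091 J/(g·K)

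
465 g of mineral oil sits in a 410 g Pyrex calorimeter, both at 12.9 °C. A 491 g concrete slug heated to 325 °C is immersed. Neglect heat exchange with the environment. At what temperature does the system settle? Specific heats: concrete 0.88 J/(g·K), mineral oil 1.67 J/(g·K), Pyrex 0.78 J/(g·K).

Let T be the final temperature. ΣQ_i = 0:
491·0.88·(T − 325) + 465·1.67·(T − 12.9) + 410·0.78·(T − 12.9) = 0
432.08(T − 325) + 776.55(T − 12.9) + 319.8(T − 12.9) = 0
1528.4 T = 154569
T = 154569/1528.4 ≈ 101.13 °C

T_f ≈ 101.1 °C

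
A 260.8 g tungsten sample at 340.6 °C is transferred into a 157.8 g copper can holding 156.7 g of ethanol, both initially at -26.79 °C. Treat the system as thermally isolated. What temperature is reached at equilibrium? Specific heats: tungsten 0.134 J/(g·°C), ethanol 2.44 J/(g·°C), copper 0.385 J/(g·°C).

Conservation of energy gives ΣQ = 0:
260.8*0.134*(T − 340.6) + 156.7*2.44*(T − (-26.79)) + 157.8*0.385*(T − (-26.79)) = 0
(34.95 + 382.35 + 60.75) T = 34.95*340.6 + 382.35*(-26.79) + 60.75*(-26.79)
T ≈ 0.07 °C

T_f ≈ 0.1 °C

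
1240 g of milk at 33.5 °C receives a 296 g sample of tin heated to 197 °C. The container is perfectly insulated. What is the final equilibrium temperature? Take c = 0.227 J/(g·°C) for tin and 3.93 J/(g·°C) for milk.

T_f ≈ 35.7 °C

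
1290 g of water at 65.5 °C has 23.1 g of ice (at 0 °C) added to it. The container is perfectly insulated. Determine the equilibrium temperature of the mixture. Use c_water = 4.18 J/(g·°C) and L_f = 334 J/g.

Sum of m c ΔT and latent-heat terms is zero:
fusion: m_ice L_f = 23.1·334 = 7715.4
  meltwater 0→T: 23.1·4.18·T = 96.56 T
  water: 5392.2(T − 65.5)
5488.8 T = 353189 − 7715.4 = 345474
T ≈ 62.94 °C — above 0 °C, consistent with complete melting.

T_f ≈ 62.9 °C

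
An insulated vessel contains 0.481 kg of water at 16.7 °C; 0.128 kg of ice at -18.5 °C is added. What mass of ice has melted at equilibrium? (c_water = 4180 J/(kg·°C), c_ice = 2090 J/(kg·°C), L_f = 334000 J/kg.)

Cooling the water to 0 °C releases 0.481·4180·16.7 = 33577 J.
Of that, 0.128·2090·18.5 = 4949.1 J goes to bring the ice to 0 °C, leaving 28628 J.
Melting all 0.128 kg of ice would need 0.128·334000 = 42752 J.
28628 J < 42752 J, so only part of the ice melts and the system sits at 0 °C.
m_melt = 28628 / L_f = 0.08571 kg.

m_melted ≈ 0.0857 kg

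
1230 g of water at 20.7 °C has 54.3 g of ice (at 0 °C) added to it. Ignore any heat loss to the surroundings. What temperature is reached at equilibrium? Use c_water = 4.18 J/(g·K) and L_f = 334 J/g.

T_f ≈ 16.4 °C

Setting the total heat transfer to zero:
melt ice: 54.3×334 = 18136; meltwater 0→T: 54.3×4.18×T = 226.97 T; water cools: 1230×4.18×(T − 20.7) = 5141.4(T − 20.7)
5368.4 T = 106427 − 18136 = 88291
T ≈ 16.45 °C. Since T > 0 °C, the all-ice-melts assumption holds.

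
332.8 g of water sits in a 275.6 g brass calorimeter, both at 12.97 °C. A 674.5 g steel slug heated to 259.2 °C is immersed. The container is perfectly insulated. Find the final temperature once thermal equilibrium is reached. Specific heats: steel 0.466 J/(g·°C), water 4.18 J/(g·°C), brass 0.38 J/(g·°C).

T_f ≈ 55.7 °C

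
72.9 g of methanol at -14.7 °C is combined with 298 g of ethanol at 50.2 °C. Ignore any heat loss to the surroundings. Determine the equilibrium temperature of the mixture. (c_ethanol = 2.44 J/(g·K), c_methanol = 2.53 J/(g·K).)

T_f ≈ 37.1 °C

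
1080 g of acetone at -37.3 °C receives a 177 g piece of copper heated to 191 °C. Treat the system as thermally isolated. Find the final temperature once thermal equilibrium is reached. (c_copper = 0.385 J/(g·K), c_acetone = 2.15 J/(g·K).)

Net heat exchanged in the isolated system is zero:
177·0.385·(T − 191) + 1080·2.15·(T − (-37.3)) = 0
68.14(T − 191) + 2322(T − (-37.3)) = 0
(68.14 + 2322) T = 68.14·191 + 2322·(-37.3)
T = -73595 / 2390.1 = -30.8 °C

T_f ≈ -30.8 °C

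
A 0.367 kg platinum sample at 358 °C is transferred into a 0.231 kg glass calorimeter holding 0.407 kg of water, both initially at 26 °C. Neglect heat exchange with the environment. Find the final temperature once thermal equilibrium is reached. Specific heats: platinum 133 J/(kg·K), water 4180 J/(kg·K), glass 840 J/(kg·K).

Net heat exchanged in the isolated system is zero:
0.367·133·(T − 358) + 0.407·4180·(T − 26) + 0.231·840·(T − 26) = 0
1944.1 T = 66752
T = 66752/1944.1 ≈ 34.34 °C

T_f ≈ 34.3 °C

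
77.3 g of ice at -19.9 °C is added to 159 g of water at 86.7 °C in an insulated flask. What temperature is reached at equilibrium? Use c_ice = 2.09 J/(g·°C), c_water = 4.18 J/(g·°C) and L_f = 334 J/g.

T_f ≈ 28.9 °C

Net heat exchanged in the isolated system is zero:
warm ice to 0 °C: 77.3×2.09×(0 − (-19.9)) = 3215
  latent heat to melt: 77.3×334 = 25818
  meltwater 0→T: 77.3×4.18×T = 323.11 T
  water: 664.62(T − 86.7)
987.73 T = 57623 − 29033 = 28589
T ≈ 28.94 °C. Since T > 0 °C, the all-ice-melts assumption holds.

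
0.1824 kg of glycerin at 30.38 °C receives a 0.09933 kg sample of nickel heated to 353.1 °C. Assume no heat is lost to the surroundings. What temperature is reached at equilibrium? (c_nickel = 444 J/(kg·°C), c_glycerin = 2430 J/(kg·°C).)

T_f ≈ 59.6 °C

Net heat exchanged in the isolated system is zero:
0.09933×444×(T − 353.1) + 0.1824×2430×(T − 30.38) = 0
44.1(T − 353.1) + 443.23(T − 30.38) = 0
(44.1 + 443.23) T = 44.1×353.1 + 443.23×30.38
T = 29038 / 487.33 = 59.6 °C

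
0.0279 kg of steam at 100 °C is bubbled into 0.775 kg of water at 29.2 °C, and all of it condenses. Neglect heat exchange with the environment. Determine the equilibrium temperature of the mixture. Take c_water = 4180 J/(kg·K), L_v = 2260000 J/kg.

T_f ≈ 50.4 °C

Energy balance with sensible and latent terms:
condense steam: −0.0279·2260000 = −63054
  condensate cools 100→T: 0.0279·4180·(T − 100) = 116.62(T − 100)
  water warms: 0.775·4180·(T − 29.2) = 3239.5(T − 29.2)
3356.1 T = 63054 + 11662 + 94593 = 169310
T ≈ 50.45 °C — below 100 °C, confirming all the steam condensed.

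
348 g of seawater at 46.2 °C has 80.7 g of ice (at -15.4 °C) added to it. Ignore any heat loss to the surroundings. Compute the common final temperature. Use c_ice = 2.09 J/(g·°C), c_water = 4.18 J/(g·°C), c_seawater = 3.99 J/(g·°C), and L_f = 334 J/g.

Net heat exchanged in the isolated system is zero:
ice -15.4→0 °C: 80.7·2.09·15.4 = 2597.4; latent heat to melt: 80.7·334 = 26954; warm the meltwater: 337.33 T; seawater cools: 348·3.99·(T − 46.2) = 1388.5(T − 46.2)
1725.8 T = 64150 − 29551 = 34598
T ≈ 20.05 °C. Since T > 0 °C, the all-ice-melts assumption holds.

T_f ≈ 20.0 °C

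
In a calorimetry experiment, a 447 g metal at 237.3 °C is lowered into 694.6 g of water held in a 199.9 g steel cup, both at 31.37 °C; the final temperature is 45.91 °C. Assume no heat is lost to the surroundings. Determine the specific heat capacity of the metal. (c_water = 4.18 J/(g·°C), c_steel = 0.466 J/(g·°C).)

Taking heat into each body as positive, Σ m c ΔT = 0:
447×c×(45.91 − 237.3) + 694.6×4.18×(45.91 − 31.37) + 199.9×0.466×(45.91 − 31.37) = 0
-85551 c = -43570
c = -43570/-85551 ≈ 0.5093 J/(g·°C)

c ≈ 0.509 J/(g·°C)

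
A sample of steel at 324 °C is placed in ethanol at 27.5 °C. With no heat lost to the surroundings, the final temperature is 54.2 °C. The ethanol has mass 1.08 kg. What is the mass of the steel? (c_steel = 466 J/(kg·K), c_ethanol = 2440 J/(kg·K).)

m ≈ 0.56 kg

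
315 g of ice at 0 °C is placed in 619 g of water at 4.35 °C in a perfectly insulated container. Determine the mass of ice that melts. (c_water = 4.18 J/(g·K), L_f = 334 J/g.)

m_melted ≈ 33.7 g

Cooling the water to 0 °C releases 619·4.18·4.35 = 11255 J.
Melting all 315 g of ice would need 315·334 = 105210 J.
11255 J < 105210 J, so only part of the ice melts and the system sits at 0 °C.
m_melt = 11255 / L_f = 33.7 g.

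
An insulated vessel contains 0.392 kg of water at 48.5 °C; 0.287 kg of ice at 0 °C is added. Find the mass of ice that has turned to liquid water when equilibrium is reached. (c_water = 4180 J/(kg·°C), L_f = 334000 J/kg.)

m_melted ≈ 0.238 kg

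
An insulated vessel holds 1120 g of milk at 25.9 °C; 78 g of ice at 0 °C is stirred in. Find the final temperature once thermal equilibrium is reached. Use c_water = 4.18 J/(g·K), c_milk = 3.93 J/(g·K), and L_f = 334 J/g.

Taking heat into each body as positive, Σ m c ΔT = 0:
fusion: m_ice L_f = 78·334 = 26052
  meltwater 0→T: 78·4.18·T = 326.04 T
  milk: 4401.6(T − 25.9)
4727.6 T = 114001 − 26052 = 87949
T ≈ 18.60 °C (positive, so assuming full melt was valid).

T_f ≈ 18.6 °C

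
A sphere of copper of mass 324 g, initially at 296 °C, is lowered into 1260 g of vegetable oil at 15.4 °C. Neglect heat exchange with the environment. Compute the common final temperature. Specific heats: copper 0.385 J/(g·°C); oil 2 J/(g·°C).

Taking heat into each body as positive, Σ m c ΔT = 0:
324*0.385*(T − 296) + 1260*2*(T − 15.4) = 0
124.74(T − 296) + 2520(T − 15.4) = 0
(124.74 + 2520) T = 124.74*296 + 2520*15.4
T ≈ 28.63 °C

T_f ≈ 28.6 °C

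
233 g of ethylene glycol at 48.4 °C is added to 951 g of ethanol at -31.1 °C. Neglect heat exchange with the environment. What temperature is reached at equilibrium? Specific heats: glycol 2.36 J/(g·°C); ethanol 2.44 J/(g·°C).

T_f ≈ -15.9 °C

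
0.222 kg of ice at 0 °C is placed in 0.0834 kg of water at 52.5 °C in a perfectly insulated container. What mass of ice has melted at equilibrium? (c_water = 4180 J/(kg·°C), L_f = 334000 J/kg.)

m_melted ≈ 0.0548 kg

Cooling the water to 0 °C releases 0.0834·4180·52.5 = 18302 J.
To melt every bit of ice: 0.222·334000 = 74148 J.
Since 18302 < 74148 J, not all the ice melts; equilibrium is at 0 °C.
m_melt = 18302 / L_f = 0.0548 kg.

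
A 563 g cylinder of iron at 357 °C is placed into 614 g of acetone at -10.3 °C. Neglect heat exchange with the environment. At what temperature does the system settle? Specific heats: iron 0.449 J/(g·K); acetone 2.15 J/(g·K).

Let T be the final temperature. ΣQ_i = 0:
563·0.449·(T − 357) + 614·2.15·(T − (-10.3)) = 0
252.79(T − 357) + 1320.1(T − (-10.3)) = 0
1572.9 T = 76648
T = 76648/1572.9 ≈ 48.73 °C

T_f ≈ 48.7 °C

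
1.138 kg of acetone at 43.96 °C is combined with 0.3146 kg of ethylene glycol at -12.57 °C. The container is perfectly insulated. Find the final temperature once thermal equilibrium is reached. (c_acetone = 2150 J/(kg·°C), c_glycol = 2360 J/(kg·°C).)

T_f ≈ 30.8 °C

Heat lost by the acetone equals heat gained by the glycol:
1.138×2150×(43.96 − T) = 0.3146×2360×(T − (-12.57))
2446.7(43.96 − T) = 742.46(T − (-12.57))
3189.2 T = 98224  ⇒  T ≈ 30.80 °C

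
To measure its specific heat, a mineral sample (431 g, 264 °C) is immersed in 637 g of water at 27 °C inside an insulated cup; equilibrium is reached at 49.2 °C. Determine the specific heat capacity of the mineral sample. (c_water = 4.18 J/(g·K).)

Heat lost by the mineral sample = heat gained by the water:
431×c×(264 − 49.2) = 637×4.18×(49.2 − 27)
92579 c = 59111  ⇒  c ≈ 0.6385 J/(g·K)

c ≈ 0.638 J/(g·K)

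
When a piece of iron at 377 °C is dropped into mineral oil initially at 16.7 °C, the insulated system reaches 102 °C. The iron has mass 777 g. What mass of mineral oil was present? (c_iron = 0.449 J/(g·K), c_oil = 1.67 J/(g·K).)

m ≈ 673 g

|Q_iron| = |Q_oil|:
777×0.449×(377 − 102) = m×1.67×(102 − 16.7)
142.45 m = 95940  ⇒  m ≈ 673.5 g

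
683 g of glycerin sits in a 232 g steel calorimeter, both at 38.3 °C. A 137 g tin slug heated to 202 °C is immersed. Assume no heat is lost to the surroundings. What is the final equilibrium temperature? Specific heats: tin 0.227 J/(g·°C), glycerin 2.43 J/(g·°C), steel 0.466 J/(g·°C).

T_f ≈ 41.1 °C

Net heat exchanged in the isolated system is zero:
137×0.227×(T − 202) + 683×2.43×(T − 38.3) + 232×0.466×(T − 38.3) = 0
31.1(T − 202) + 1659.7(T − 38.3) + 108.11(T − 38.3) = 0
(31.1 + 1659.7 + 108.11) T = 31.1×202 + 1659.7×38.3 + 108.11×38.3
T = 73989/1798.9 ≈ 41.13 °C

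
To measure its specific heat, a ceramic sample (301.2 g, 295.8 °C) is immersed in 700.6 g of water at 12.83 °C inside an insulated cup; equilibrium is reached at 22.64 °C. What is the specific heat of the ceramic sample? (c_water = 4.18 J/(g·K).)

c ≈ 0.349 J/(g·K)

Heat lost by the ceramic sample = heat gained by the water:
301.2×c×(295.8 − 22.64) = 700.6×4.18×(22.64 − 12.83)
82276 c = 28729  ⇒  c ≈ 0.3492 J/(g·K)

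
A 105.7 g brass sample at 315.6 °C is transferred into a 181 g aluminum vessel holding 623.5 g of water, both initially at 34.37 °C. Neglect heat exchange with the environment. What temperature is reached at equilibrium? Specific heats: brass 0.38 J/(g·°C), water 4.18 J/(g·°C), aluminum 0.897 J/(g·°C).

Setting the total heat transfer to zero:
105.7×0.38×(T − 315.6) + 623.5×4.18×(T − 34.37) + 181×0.897×(T − 34.37) = 0
(40.17 + 2606.2 + 162.36) T = 40.17×315.6 + 2606.2×34.37 + 162.36×34.37
T = 107833 / 2808.8 = 38.4 °C

T_f ≈ 38.4 °C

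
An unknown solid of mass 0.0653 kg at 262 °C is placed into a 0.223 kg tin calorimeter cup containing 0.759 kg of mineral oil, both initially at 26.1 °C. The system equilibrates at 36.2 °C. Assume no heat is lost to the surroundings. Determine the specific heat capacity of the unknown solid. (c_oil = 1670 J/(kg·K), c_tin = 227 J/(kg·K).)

c ≈ 903 J/(kg·K)

Conservation of energy gives ΣQ = 0:
0.0653×c×(36.2 − 262) + 0.759×1670×(36.2 − 26.1) + 0.223×227×(36.2 − 26.1) = 0
-14.74 c = -13313
c = -13313/-14.74 ≈ 902.9 J/(kg·K)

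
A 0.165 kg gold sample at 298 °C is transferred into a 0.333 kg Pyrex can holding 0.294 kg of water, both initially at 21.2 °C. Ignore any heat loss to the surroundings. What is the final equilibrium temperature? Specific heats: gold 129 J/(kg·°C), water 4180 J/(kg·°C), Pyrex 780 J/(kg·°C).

T_f ≈ 25.1 °C

Heat gained plus heat lost sum to zero:
0.165×129×(T − 298) + 0.294×4180×(T − 21.2) + 0.333×780×(T − 21.2) = 0
1509.9 T = 37903
T ≈ 25.10 °C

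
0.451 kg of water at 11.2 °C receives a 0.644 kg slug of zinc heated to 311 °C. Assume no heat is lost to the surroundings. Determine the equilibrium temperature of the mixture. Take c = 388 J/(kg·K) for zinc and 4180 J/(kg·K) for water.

T_f ≈ 46.3 °C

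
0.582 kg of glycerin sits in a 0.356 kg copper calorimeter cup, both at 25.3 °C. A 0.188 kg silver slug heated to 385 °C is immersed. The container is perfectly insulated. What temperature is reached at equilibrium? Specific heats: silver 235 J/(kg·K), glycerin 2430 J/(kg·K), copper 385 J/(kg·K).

T_f ≈ 35.3 °C

Energy conservation, ΣQ = 0:
0.188·235·(T − 385) + 0.582·2430·(T − 25.3) + 0.356·385·(T − 25.3) = 0
1595.5 T = 56258
T = 56258 / 1595.5 = 35.3 °C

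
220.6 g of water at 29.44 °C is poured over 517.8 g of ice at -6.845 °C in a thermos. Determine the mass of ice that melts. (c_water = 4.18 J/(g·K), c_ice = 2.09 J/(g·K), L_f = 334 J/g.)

m_melted ≈ 59.1 g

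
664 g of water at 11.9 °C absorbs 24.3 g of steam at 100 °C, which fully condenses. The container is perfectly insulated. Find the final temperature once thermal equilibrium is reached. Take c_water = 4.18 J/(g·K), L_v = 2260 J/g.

Net heat exchanged in the isolated system is zero:
condense steam: −24.3×2260 = −54918
  condensate cools 100→T: 24.3×4.18×(T − 100) = 101.57(T − 100)
  water warms: 664×4.18×(T − 11.9) = 2775.5(T − 11.9)
2877.1 T = 54918 + 10157 + 33029 = 98104
T ≈ 34.10 °C (< 100 °C, so full condensation is consistent).

T_f ≈ 34.1 °C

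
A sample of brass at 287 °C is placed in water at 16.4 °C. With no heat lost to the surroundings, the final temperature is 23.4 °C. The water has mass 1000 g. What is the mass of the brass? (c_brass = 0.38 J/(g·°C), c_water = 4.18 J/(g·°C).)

m ≈ 292 g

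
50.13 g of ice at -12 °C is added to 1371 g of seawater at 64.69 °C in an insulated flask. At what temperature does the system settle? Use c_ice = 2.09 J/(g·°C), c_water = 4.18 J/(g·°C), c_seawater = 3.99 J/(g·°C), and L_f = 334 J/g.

T_f ≈ 59.1 °C

Taking heat into each body as positive, Σ m c ΔT = 0:
warm ice to 0 °C: 50.13·2.09·(0 − (-12)) = 1257.3
  melt ice: 50.13·334 = 16743
  meltwater 0→T: 50.13·4.18·T = 209.54 T
  seawater cools: 1371·3.99·(T − 64.69) = 5470.3(T − 64.69)
5679.8 T = 353873 − 18001 = 335872
T ≈ 59.13 °C. Since T > 0 °C, the all-ice-melts assumption holds.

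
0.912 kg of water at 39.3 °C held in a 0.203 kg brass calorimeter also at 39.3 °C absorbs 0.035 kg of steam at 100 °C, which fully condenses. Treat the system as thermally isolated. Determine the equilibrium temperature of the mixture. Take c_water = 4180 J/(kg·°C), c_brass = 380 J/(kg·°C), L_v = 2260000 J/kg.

T_f ≈ 61.1 °C

Heat gained plus heat lost sum to zero:
condense steam: −0.035·2260000 = −79100; condensate cools 100→T: 0.035·4180·(T − 100) = 146.3(T − 100); original water: 3812.2(T − 39.3); brass cup: 0.203·380·(T − 39.3) = 77.14(T − 39.3)
4035.6 T = 79100 + 14630 + 152849 = 246579
T ≈ 61.10 °C, under the boiling point, so the assumption holds.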